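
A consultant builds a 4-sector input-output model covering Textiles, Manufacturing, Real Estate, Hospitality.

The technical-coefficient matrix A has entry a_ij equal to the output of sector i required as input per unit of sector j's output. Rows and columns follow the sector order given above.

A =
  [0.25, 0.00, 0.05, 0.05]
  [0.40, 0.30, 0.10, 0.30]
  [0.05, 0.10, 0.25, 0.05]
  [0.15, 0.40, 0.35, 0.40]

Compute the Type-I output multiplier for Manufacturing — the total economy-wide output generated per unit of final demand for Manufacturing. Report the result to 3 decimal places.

m_2 = 4.925

I − A =
  [   0.75     0.00    -0.05    -0.05]
  [  -0.40     0.70    -0.10    -0.30]
  [  -0.05    -0.10     0.75    -0.05]
  [  -0.15    -0.40    -0.35     0.60]
Compute the cofactors C_ij = (−1)^(i+j)·(3×3 minor ij) of I−A; the adjugate is their transpose:
adj(I−A) = Cᵀ =
  [ 0.19425   0.02075   0.02925   0.02900]
  [ 0.21575   0.31600   0.14425   0.18800]
  [ 0.05675   0.06025   0.21175   0.05250]
  [ 0.22550   0.25100   0.22700   0.38250]
det(I−A) = Σ_j (I−A)_1j·C_1j = (0.75)(0.19425) + (0.00)(0.21575) + (-0.05)(0.05675) + (-0.05)(0.22550) = 0.131575
(I − A)⁻¹ = adj(I−A) / det(I−A) ≈
  [   1.4763     0.1577     0.2223     0.2204]
  [   1.6397     2.4017     1.0963     1.4288]
  [   0.4313     0.4579     1.6093     0.3990]
  [   1.7139     1.9077     1.7253     2.9071]
The output multiplier for sector j is the column-j sum of the Leontief inverse (I − A)⁻¹ = adj(I−A) / det(I−A).
Column 2 of adj(I−A): (0.02075, 0.31600, 0.06025, 0.25100); det(I−A) = 0.131575.
m_2 = (0.02075 + 0.31600 + 0.06025 + 0.25100) / 0.131575 = 0.648 / 0.131575 ≈ 4.925.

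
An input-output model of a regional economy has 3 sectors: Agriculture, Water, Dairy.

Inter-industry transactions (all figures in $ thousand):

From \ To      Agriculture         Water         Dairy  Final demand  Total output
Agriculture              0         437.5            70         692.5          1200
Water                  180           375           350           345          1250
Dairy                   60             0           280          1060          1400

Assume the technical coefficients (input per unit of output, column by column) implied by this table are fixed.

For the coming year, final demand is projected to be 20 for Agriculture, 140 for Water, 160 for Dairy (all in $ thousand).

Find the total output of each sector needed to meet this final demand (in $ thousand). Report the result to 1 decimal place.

x_1 = 136.8, x_2 = 303.8, x_3 = 208.5

Technical coefficients a_ij = z_ij / X_j:
  a_11 = 0/1200 = 0.00, a_21 = 180/1200 = 0.15, a_31 = 60/1200 = 0.05
  a_12 = 437.5/1250 = 0.35, a_22 = 375/1250 = 0.30, a_32 = 0/1250 = 0.00
  a_13 = 70/1400 = 0.05, a_23 = 350/1400 = 0.25, a_33 = 280/1400 = 0.20
I − A =
  [   1.00    -0.35    -0.05]
  [  -0.15     0.70    -0.25]
  [  -0.05     0.00     0.80]
Cofactors of I−A, C_ij = (−1)^(i+j)·(minor ij) (rows/columns in the sector order above):
  C_11 = (0.70)(0.80) − (-0.25)(0.00) = 0.5600
  C_12 = −[(-0.15)(0.80) − (-0.25)(-0.05)] = 0.1325
  C_13 = (-0.15)(0.00) − (0.70)(-0.05) = 0.0350
  C_21 = −[(-0.35)(0.80) − (-0.05)(0.00)] = 0.2800
  C_22 = (1.00)(0.80) − (-0.05)(-0.05) = 0.7975
  C_23 = −[(1.00)(0.00) − (-0.35)(-0.05)] = 0.0175
  C_31 = (-0.35)(-0.25) − (-0.05)(0.70) = 0.1225
  C_32 = −[(1.00)(-0.25) − (-0.05)(-0.15)] = 0.2575
  C_33 = (1.00)(0.70) − (-0.35)(-0.15) = 0.6475
det(I−A) = Σ_j (I−A)_1j·C_1j = (1.00)(0.5600) + (-0.35)(0.1325) + (-0.05)(0.0350) = 0.511875
adj(I−A) = Cᵀ =
  [ 0.5600   0.2800   0.1225]
  [ 0.1325   0.7975   0.2575]
  [ 0.0350   0.0175   0.6475]
(I − A)⁻¹ = adj(I−A) / det(I−A) ≈
  [   1.0940     0.5470     0.2393]
  [   0.2589     1.5580     0.5031]
  [   0.0684     0.0342     1.2650]
x = (I − A)⁻¹ d = adj(I−A)·d / det(I−A), with det(I−A) = 0.511875:
  x_1 = (0.5600·20 + 0.2800·140 + 0.1225·160) / 0.511875 = 70.00 / 0.511875 ≈ 136.8
  x_2 = (0.1325·20 + 0.7975·140 + 0.2575·160) / 0.511875 = 155.50 / 0.511875 ≈ 303.8
  x_3 = (0.0350·20 + 0.0175·140 + 0.6475·160) / 0.511875 = 106.75 / 0.511875 ≈ 208.5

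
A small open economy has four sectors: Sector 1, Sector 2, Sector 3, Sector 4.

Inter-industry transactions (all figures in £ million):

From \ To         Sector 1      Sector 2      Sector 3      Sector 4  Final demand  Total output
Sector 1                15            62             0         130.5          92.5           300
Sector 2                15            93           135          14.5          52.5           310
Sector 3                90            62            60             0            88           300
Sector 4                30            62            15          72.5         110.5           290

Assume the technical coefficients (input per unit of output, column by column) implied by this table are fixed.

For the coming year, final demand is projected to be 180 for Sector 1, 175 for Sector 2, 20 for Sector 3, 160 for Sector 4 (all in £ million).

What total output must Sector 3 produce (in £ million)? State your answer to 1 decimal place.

Technical coefficients a_ij = z_ij / X_j:
  a_11 = 15/300 = 0.05, a_21 = 15/300 = 0.05, a_31 = 90/300 = 0.30, a_41 = 30/300 = 0.10
  a_12 = 62/310 = 0.20, a_22 = 93/310 = 0.30, a_32 = 62/310 = 0.20, a_42 = 62/310 = 0.20
  a_13 = 0/300 = 0.00, a_23 = 135/300 = 0.45, a_33 = 60/300 = 0.20, a_43 = 15/300 = 0.05
  a_14 = 130.5/290 = 0.45, a_24 = 14.5/290 = 0.05, a_34 = 0/290 = 0.00, a_44 = 72.5/290 = 0.25
I − A =
  [   0.95    -0.20     0.00    -0.45]
  [  -0.05     0.70    -0.45    -0.05]
  [  -0.30    -0.20     0.80     0.00]
  [  -0.10    -0.20    -0.05     0.75]
Compute the cofactors C_ij = (−1)^(i+j)·(3×3 minor ij) of I−A; the adjugate is their transpose:
adj(I−A) = Cᵀ =
  [ 0.344000   0.196500   0.124250   0.219500]
  [ 0.136000   0.527250   0.303875   0.116750]
  [ 0.163000   0.205500   0.444750   0.111500]
  [ 0.093000   0.180500   0.127250   0.411500]
det(I−A) = Σ_j (I−A)_1j·C_1j = (0.95)(0.344000) + (-0.20)(0.136000) + (0.00)(0.163000) + (-0.45)(0.093000) = 0.25775
(I − A)⁻¹ = adj(I−A) / det(I−A) ≈
  [   1.3346     0.7624     0.4821     0.8516]
  [   0.5276     2.0456     1.1790     0.4530]
  [   0.6324     0.7973     1.7255     0.4326]
  [   0.3608     0.7003     0.4937     1.5965]
x = (I − A)⁻¹ d = adj(I−A)·d / det(I−A), with det(I−A) = 0.25775:
  x_1 = (0.344000·180 + 0.196500·175 + 0.124250·20 + 0.219500·160) / 0.25775 = 133.9125 / 0.25775 ≈ 519.5
  x_2 = (0.136000·180 + 0.527250·175 + 0.303875·20 + 0.116750·160) / 0.25775 = 141.50625 / 0.25775 ≈ 549.0
  x_3 = (0.163000·180 + 0.205500·175 + 0.444750·20 + 0.111500·160) / 0.25775 = 92.0375 / 0.25775 ≈ 357.1
  x_4 = (0.093000·180 + 0.180500·175 + 0.127250·20 + 0.411500·160) / 0.25775 = 116.7125 / 0.25775 ≈ 452.8

x_3 = 357.1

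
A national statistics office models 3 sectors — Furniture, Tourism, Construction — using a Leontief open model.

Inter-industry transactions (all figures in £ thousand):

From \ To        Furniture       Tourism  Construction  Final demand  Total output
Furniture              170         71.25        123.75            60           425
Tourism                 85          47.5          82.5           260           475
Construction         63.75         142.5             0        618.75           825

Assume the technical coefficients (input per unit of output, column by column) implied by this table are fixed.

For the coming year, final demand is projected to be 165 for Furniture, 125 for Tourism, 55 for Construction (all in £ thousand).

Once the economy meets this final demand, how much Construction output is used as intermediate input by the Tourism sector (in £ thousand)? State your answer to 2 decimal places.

Technical coefficients a_ij = z_ij / X_j:
  a_11 = 170/425 = 0.40, a_21 = 85/425 = 0.20, a_31 = 63.75/425 = 0.15
  a_12 = 71.25/475 = 0.15, a_22 = 47.5/475 = 0.10, a_32 = 142.5/475 = 0.30
  a_13 = 123.75/825 = 0.15, a_23 = 82.5/825 = 0.10, a_33 = 0/825 = 0.00
I − A =
  [   0.60    -0.15    -0.15]
  [  -0.20     0.90    -0.10]
  [  -0.15    -0.30     1.00]
Cofactors of I−A, C_ij = (−1)^(i+j)·(minor ij) (rows/columns in the sector order above):
  C_11 = (0.90)(1.00) − (-0.10)(-0.30) = 0.8700
  C_12 = −[(-0.20)(1.00) − (-0.10)(-0.15)] = 0.2150
  C_13 = (-0.20)(-0.30) − (0.90)(-0.15) = 0.1950
  C_21 = −[(-0.15)(1.00) − (-0.15)(-0.30)] = 0.1950
  C_22 = (0.60)(1.00) − (-0.15)(-0.15) = 0.5775
  C_23 = −[(0.60)(-0.30) − (-0.15)(-0.15)] = 0.2025
  C_31 = (-0.15)(-0.10) − (-0.15)(0.90) = 0.1500
  C_32 = −[(0.60)(-0.10) − (-0.15)(-0.20)] = 0.0900
  C_33 = (0.60)(0.90) − (-0.15)(-0.20) = 0.5100
det(I−A) = Σ_j (I−A)_1j·C_1j = (0.60)(0.8700) + (-0.15)(0.2150) + (-0.15)(0.1950) = 0.4605
adj(I−A) = Cᵀ =
  [ 0.8700   0.1950   0.1500]
  [ 0.2150   0.5775   0.0900]
  [ 0.1950   0.2025   0.5100]
(I − A)⁻¹ = adj(I−A) / det(I−A) ≈
  [   1.8893     0.4235     0.3257]
  [   0.4669     1.2541     0.1954]
  [   0.4235     0.4397     1.1075]
First solve x = (I − A)⁻¹ d = adj(I−A)·d / det(I−A); in particular x_2 = (0.2150·165 + 0.5775·125 + 0.0900·55) / 0.4605 = 112.6125 / 0.4605 ≈ 244.5440.
Intermediate flow from 3 to 2: z_32 = a_32 · x_2 = 0.30 × 112.6125 / 0.4605 = 33.78375 / 0.4605 ≈ 73.36.

z_32 = 73.36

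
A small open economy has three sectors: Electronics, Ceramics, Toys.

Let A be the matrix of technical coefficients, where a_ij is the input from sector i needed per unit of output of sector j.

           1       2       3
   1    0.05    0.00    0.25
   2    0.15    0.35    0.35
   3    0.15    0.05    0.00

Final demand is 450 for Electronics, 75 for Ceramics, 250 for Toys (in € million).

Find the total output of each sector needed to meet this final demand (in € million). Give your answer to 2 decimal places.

I − A =
  [   0.95     0.00    -0.25]
  [  -0.15     0.65    -0.35]
  [  -0.15    -0.05     1.00]
Cofactors of I−A, C_ij = (−1)^(i+j)·(minor ij) (rows/columns in the sector order above):
  C_11 = (0.65)(1.00) − (-0.35)(-0.05) = 0.6325
  C_12 = −[(-0.15)(1.00) − (-0.35)(-0.15)] = 0.2025
  C_13 = (-0.15)(-0.05) − (0.65)(-0.15) = 0.1050
  C_21 = −[(0.00)(1.00) − (-0.25)(-0.05)] = 0.0125
  C_22 = (0.95)(1.00) − (-0.25)(-0.15) = 0.9125
  C_23 = −[(0.95)(-0.05) − (0.00)(-0.15)] = 0.0475
  C_31 = (0.00)(-0.35) − (-0.25)(0.65) = 0.1625
  C_32 = −[(0.95)(-0.35) − (-0.25)(-0.15)] = 0.3700
  C_33 = (0.95)(0.65) − (0.00)(-0.15) = 0.6175
det(I−A) = Σ_j (I−A)_1j·C_1j = (0.95)(0.6325) + (0.00)(0.2025) + (-0.25)(0.1050) = 0.574625
adj(I−A) = Cᵀ =
  [ 0.6325   0.0125   0.1625]
  [ 0.2025   0.9125   0.3700]
  [ 0.1050   0.0475   0.6175]
(I − A)⁻¹ = adj(I−A) / det(I−A) ≈
  [   1.1007     0.0218     0.2828]
  [   0.3524     1.5880     0.6439]
  [   0.1827     0.0827     1.0746]
x = (I − A)⁻¹ d = adj(I−A)·d / det(I−A), with det(I−A) = 0.574625:
  x_1 = (0.6325·450 + 0.0125·75 + 0.1625·250) / 0.574625 = 326.1875 / 0.574625 ≈ 567.65
  x_2 = (0.2025·450 + 0.9125·75 + 0.3700·250) / 0.574625 = 252.0625 / 0.574625 ≈ 438.66
  x_3 = (0.1050·450 + 0.0475·75 + 0.6175·250) / 0.574625 = 205.1875 / 0.574625 ≈ 357.08

x_1 = 567.65, x_2 = 438.66, x_3 = 357.08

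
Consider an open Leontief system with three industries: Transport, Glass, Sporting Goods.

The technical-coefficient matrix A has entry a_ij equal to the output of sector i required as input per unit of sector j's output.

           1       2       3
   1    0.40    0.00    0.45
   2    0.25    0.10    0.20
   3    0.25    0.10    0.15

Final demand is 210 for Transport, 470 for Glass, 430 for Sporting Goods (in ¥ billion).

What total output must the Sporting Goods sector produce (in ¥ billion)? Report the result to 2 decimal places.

I − A =
  [   0.60     0.00    -0.45]
  [  -0.25     0.90    -0.20]
  [  -0.25    -0.10     0.85]
Cofactors of I−A, C_ij = (−1)^(i+j)·(minor ij) (rows/columns in the sector order above):
  C_11 = (0.90)(0.85) − (-0.20)(-0.10) = 0.7450
  C_12 = −[(-0.25)(0.85) − (-0.20)(-0.25)] = 0.2625
  C_13 = (-0.25)(-0.10) − (0.90)(-0.25) = 0.2500
  C_21 = −[(0.00)(0.85) − (-0.45)(-0.10)] = 0.0450
  C_22 = (0.60)(0.85) − (-0.45)(-0.25) = 0.3975
  C_23 = −[(0.60)(-0.10) − (0.00)(-0.25)] = 0.0600
  C_31 = (0.00)(-0.20) − (-0.45)(0.90) = 0.4050
  C_32 = −[(0.60)(-0.20) − (-0.45)(-0.25)] = 0.2325
  C_33 = (0.60)(0.90) − (0.00)(-0.25) = 0.5400
det(I−A) = Σ_j (I−A)_1j·C_1j = (0.60)(0.7450) + (0.00)(0.2625) + (-0.45)(0.2500) = 0.3345
adj(I−A) = Cᵀ =
  [ 0.7450   0.0450   0.4050]
  [ 0.2625   0.3975   0.2325]
  [ 0.2500   0.0600   0.5400]
(I − A)⁻¹ = adj(I−A) / det(I−A) ≈
  [   2.2272     0.1345     1.2108]
  [   0.7848     1.1883     0.6951]
  [   0.7474     0.1794     1.6143]
x = (I − A)⁻¹ d = adj(I−A)·d / det(I−A), with det(I−A) = 0.3345:
  x_1 = (0.7450·210 + 0.0450·470 + 0.4050·430) / 0.3345 = 351.75 / 0.3345 ≈ 1051.57
  x_2 = (0.2625·210 + 0.3975·470 + 0.2325·430) / 0.3345 = 341.925 / 0.3345 ≈ 1022.20
  x_3 = (0.2500·210 + 0.0600·470 + 0.5400·430) / 0.3345 = 312.90 / 0.3345 ≈ 935.43

x_3 = 935.43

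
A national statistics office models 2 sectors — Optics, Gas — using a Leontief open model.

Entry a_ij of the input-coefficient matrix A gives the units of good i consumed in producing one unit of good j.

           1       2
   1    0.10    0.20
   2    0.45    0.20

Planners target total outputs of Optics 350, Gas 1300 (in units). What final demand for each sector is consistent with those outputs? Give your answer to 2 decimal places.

I − A =
  [   0.90    -0.20]
  [  -0.45     0.80]
d = (I − A) x:
  d_1 = (+0.90)·350 + (-0.20)·1300 = 55.00
  d_2 = (-0.45)·350 + (+0.80)·1300 = 882.50

d_1 = 55.00, d_2 = 882.50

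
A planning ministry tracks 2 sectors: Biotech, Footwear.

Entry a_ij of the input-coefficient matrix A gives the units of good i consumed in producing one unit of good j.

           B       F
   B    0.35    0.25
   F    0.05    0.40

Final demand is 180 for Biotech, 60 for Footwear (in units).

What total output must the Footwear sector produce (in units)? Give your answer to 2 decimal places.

I − A =
  [   0.65    -0.25]
  [  -0.05     0.60]
det(I−A) = (0.65)(0.60) − (-0.25)(-0.05) = 0.3775
adj(I−A) = [[0.60, 0.25], [0.05, 0.65]]
(I − A)⁻¹ = adj(I−A) / det(I−A) ≈
  [   1.5894     0.6623]
  [   0.1325     1.7219]
x = (I − A)⁻¹ d = adj(I−A)·d / det(I−A), with det(I−A) = 0.3775:
  x_B = (0.60·180 + 0.25·60) / 0.3775 = 123.00 / 0.3775 ≈ 325.83
  x_F = (0.05·180 + 0.65·60) / 0.3775 = 48.00 / 0.3775 ≈ 127.15

x_F = 127.15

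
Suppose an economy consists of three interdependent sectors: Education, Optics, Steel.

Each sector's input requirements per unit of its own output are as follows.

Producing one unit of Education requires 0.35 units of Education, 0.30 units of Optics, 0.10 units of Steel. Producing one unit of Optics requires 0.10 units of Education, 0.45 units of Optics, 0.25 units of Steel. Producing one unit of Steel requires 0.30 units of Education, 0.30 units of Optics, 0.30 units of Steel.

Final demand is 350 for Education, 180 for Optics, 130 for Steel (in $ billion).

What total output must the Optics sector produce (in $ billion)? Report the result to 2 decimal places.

x_O = 1426.35

I − A =
  [   0.65    -0.10    -0.30]
  [  -0.30     0.55    -0.30]
  [  -0.10    -0.25     0.70]
Cofactors of I−A, C_ij = (−1)^(i+j)·(minor ij) (rows/columns in the sector order above):
  C_11 = (0.55)(0.70) − (-0.30)(-0.25) = 0.3100
  C_12 = −[(-0.30)(0.70) − (-0.30)(-0.10)] = 0.2400
  C_13 = (-0.30)(-0.25) − (0.55)(-0.10) = 0.1300
  C_21 = −[(-0.10)(0.70) − (-0.30)(-0.25)] = 0.1450
  C_22 = (0.65)(0.70) − (-0.30)(-0.10) = 0.4250
  C_23 = −[(0.65)(-0.25) − (-0.10)(-0.10)] = 0.1725
  C_31 = (-0.10)(-0.30) − (-0.30)(0.55) = 0.1950
  C_32 = −[(0.65)(-0.30) − (-0.30)(-0.30)] = 0.2850
  C_33 = (0.65)(0.55) − (-0.10)(-0.30) = 0.3275
det(I−A) = Σ_j (I−A)_1j·C_1j = (0.65)(0.3100) + (-0.10)(0.2400) + (-0.30)(0.1300) = 0.1385
adj(I−A) = Cᵀ =
  [ 0.3100   0.1450   0.1950]
  [ 0.2400   0.4250   0.2850]
  [ 0.1300   0.1725   0.3275]
(I − A)⁻¹ = adj(I−A) / det(I−A) ≈
  [   2.2383     1.0469     1.4079]
  [   1.7329     3.0686     2.0578]
  [   0.9386     1.2455     2.3646]
x = (I − A)⁻¹ d = adj(I−A)·d / det(I−A), with det(I−A) = 0.1385:
  x_E = (0.3100·350 + 0.1450·180 + 0.1950·130) / 0.1385 = 159.95 / 0.1385 ≈ 1154.87
  x_O = (0.2400·350 + 0.4250·180 + 0.2850·130) / 0.1385 = 197.55 / 0.1385 ≈ 1426.35
  x_S = (0.1300·350 + 0.1725·180 + 0.3275·130) / 0.1385 = 119.125 / 0.1385 ≈ 860.11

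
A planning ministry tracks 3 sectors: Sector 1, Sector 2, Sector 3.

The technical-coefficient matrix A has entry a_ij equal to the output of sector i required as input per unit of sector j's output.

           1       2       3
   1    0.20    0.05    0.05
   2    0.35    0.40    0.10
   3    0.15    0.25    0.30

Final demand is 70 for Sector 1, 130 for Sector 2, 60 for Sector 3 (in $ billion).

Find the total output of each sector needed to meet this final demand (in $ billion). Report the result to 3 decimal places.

I − A =
  [   0.80    -0.05    -0.05]
  [  -0.35     0.60    -0.10]
  [  -0.15    -0.25     0.70]
Cofactors of I−A, C_ij = (−1)^(i+j)·(minor ij) (rows/columns in the sector order above):
  C_11 = (0.60)(0.70) − (-0.10)(-0.25) = 0.3950
  C_12 = −[(-0.35)(0.70) − (-0.10)(-0.15)] = 0.2600
  C_13 = (-0.35)(-0.25) − (0.60)(-0.15) = 0.1775
  C_21 = −[(-0.05)(0.70) − (-0.05)(-0.25)] = 0.0475
  C_22 = (0.80)(0.70) − (-0.05)(-0.15) = 0.5525
  C_23 = −[(0.80)(-0.25) − (-0.05)(-0.15)] = 0.2075
  C_31 = (-0.05)(-0.10) − (-0.05)(0.60) = 0.0350
  C_32 = −[(0.80)(-0.10) − (-0.05)(-0.35)] = 0.0975
  C_33 = (0.80)(0.60) − (-0.05)(-0.35) = 0.4625
det(I−A) = Σ_j (I−A)_1j·C_1j = (0.80)(0.3950) + (-0.05)(0.2600) + (-0.05)(0.1775) = 0.294125
adj(I−A) = Cᵀ =
  [ 0.3950   0.0475   0.0350]
  [ 0.2600   0.5525   0.0975]
  [ 0.1775   0.2075   0.4625]
(I − A)⁻¹ = adj(I−A) / det(I−A) ≈
  [   1.3430     0.1615     0.1190]
  [   0.8840     1.8785     0.3315]
  [   0.6035     0.7055     1.5725]
x = (I − A)⁻¹ d = adj(I−A)·d / det(I−A), with det(I−A) = 0.294125:
  x_1 = (0.3950·70 + 0.0475·130 + 0.0350·60) / 0.294125 = 35.925 / 0.294125 ≈ 122.142
  x_2 = (0.2600·70 + 0.5525·130 + 0.0975·60) / 0.294125 = 95.875 / 0.294125 ≈ 325.967
  x_3 = (0.1775·70 + 0.2075·130 + 0.4625·60) / 0.294125 = 67.15 / 0.294125 ≈ 228.304

x_1 = 122.142, x_2 = 325.967, x_3 = 228.304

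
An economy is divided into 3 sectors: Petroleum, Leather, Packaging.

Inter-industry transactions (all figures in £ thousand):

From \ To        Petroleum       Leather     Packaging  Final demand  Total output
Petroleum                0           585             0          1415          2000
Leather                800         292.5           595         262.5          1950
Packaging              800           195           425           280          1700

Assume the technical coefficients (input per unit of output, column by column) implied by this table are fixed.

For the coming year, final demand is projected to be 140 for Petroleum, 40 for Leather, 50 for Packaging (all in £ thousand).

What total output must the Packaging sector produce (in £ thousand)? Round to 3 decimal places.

Technical coefficients a_ij = z_ij / X_j:
  a_11 = 0/2000 = 0.00, a_21 = 800/2000 = 0.40, a_31 = 800/2000 = 0.40
  a_12 = 585/1950 = 0.30, a_22 = 292.5/1950 = 0.15, a_32 = 195/1950 = 0.10
  a_13 = 0/1700 = 0.00, a_23 = 595/1700 = 0.35, a_33 = 425/1700 = 0.25
I − A =
  [   1.00    -0.30     0.00]
  [  -0.40     0.85    -0.35]
  [  -0.40    -0.10     0.75]
Cofactors of I−A, C_ij = (−1)^(i+j)·(minor ij) (rows/columns in the sector order above):
  C_11 = (0.85)(0.75) − (-0.35)(-0.10) = 0.6025
  C_12 = −[(-0.40)(0.75) − (-0.35)(-0.40)] = 0.4400
  C_13 = (-0.40)(-0.10) − (0.85)(-0.40) = 0.3800
  C_21 = −[(-0.30)(0.75) − (0.00)(-0.10)] = 0.2250
  C_22 = (1.00)(0.75) − (0.00)(-0.40) = 0.7500
  C_23 = −[(1.00)(-0.10) − (-0.30)(-0.40)] = 0.2200
  C_31 = (-0.30)(-0.35) − (0.00)(0.85) = 0.1050
  C_32 = −[(1.00)(-0.35) − (0.00)(-0.40)] = 0.3500
  C_33 = (1.00)(0.85) − (-0.30)(-0.40) = 0.7300
det(I−A) = Σ_j (I−A)_1j·C_1j = (1.00)(0.6025) + (-0.30)(0.4400) + (0.00)(0.3800) = 0.4705
adj(I−A) = Cᵀ =
  [ 0.6025   0.2250   0.1050]
  [ 0.4400   0.7500   0.3500]
  [ 0.3800   0.2200   0.7300]
(I − A)⁻¹ = adj(I−A) / det(I−A) ≈
  [   1.2806     0.4782     0.2232]
  [   0.9352     1.5940     0.7439]
  [   0.8077     0.4676     1.5515]
x = (I − A)⁻¹ d = adj(I−A)·d / det(I−A), with det(I−A) = 0.4705:
  x_1 = (0.6025·140 + 0.2250·40 + 0.1050·50) / 0.4705 = 98.60 / 0.4705 ≈ 209.564
  x_2 = (0.4400·140 + 0.7500·40 + 0.3500·50) / 0.4705 = 109.10 / 0.4705 ≈ 231.881
  x_3 = (0.3800·140 + 0.2200·40 + 0.7300·50) / 0.4705 = 98.50 / 0.4705 ≈ 209.352

x_3 = 209.352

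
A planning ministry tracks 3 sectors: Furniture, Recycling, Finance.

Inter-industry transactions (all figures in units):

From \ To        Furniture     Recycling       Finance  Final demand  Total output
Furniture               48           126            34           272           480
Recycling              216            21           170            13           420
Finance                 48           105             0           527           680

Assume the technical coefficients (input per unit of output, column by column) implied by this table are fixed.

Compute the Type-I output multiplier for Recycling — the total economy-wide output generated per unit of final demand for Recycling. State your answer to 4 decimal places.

Technical coefficients a_ij = z_ij / X_j:
  a_11 = 48/480 = 0.10, a_21 = 216/480 = 0.45, a_31 = 48/480 = 0.10
  a_12 = 126/420 = 0.30, a_22 = 21/420 = 0.05, a_32 = 105/420 = 0.25
  a_13 = 34/680 = 0.05, a_23 = 170/680 = 0.25, a_33 = 0/680 = 0.00
I − A =
  [   0.90    -0.30    -0.05]
  [  -0.45     0.95    -0.25]
  [  -0.10    -0.25     1.00]
Cofactors of I−A, C_ij = (−1)^(i+j)·(minor ij) (rows/columns in the sector order above):
  C_11 = (0.95)(1.00) − (-0.25)(-0.25) = 0.8875
  C_12 = −[(-0.45)(1.00) − (-0.25)(-0.10)] = 0.4750
  C_13 = (-0.45)(-0.25) − (0.95)(-0.10) = 0.2075
  C_21 = −[(-0.30)(1.00) − (-0.05)(-0.25)] = 0.3125
  C_22 = (0.90)(1.00) − (-0.05)(-0.10) = 0.8950
  C_23 = −[(0.90)(-0.25) − (-0.30)(-0.10)] = 0.2550
  C_31 = (-0.30)(-0.25) − (-0.05)(0.95) = 0.1225
  C_32 = −[(0.90)(-0.25) − (-0.05)(-0.45)] = 0.2475
  C_33 = (0.90)(0.95) − (-0.30)(-0.45) = 0.7200
det(I−A) = Σ_j (I−A)_1j·C_1j = (0.90)(0.8875) + (-0.30)(0.4750) + (-0.05)(0.2075) = 0.645875
adj(I−A) = Cᵀ =
  [ 0.8875   0.3125   0.1225]
  [ 0.4750   0.8950   0.2475]
  [ 0.2075   0.2550   0.7200]
(I − A)⁻¹ = adj(I−A) / det(I−A) ≈
  [   1.37410     0.48384     0.18967]
  [   0.73544     1.38572     0.38320]
  [   0.32127     0.39481     1.11477]
The output multiplier for sector j is the column-j sum of the Leontief inverse (I − A)⁻¹ = adj(I−A) / det(I−A).
Column 2 of adj(I−A): (0.3125, 0.8950, 0.2550); det(I−A) = 0.645875.
m_2 = (0.3125 + 0.8950 + 0.2550) / 0.645875 = 1.4625 / 0.645875 ≈ 2.2644.

m_2 = 2.2644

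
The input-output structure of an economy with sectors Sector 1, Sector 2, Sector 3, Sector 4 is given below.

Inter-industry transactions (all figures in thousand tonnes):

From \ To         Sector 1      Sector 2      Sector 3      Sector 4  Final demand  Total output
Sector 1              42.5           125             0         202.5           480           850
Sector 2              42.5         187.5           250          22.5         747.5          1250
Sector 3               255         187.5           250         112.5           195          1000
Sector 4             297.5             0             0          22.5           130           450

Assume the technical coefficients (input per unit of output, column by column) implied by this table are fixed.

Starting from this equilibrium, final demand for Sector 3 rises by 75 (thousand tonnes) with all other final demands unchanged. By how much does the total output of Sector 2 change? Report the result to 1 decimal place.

Δx_2 = 32.3

Technical coefficients a_ij = z_ij / X_j:
  a_11 = 42.5/850 = 0.05, a_21 = 42.5/850 = 0.05, a_31 = 255/850 = 0.30, a_41 = 297.5/850 = 0.35
  a_12 = 125/1250 = 0.10, a_22 = 187.5/1250 = 0.15, a_32 = 187.5/1250 = 0.15, a_42 = 0/1250 = 0.00
  a_13 = 0/1000 = 0.00, a_23 = 250/1000 = 0.25, a_33 = 250/1000 = 0.25, a_43 = 0/1000 = 0.00
  a_14 = 202.5/450 = 0.45, a_24 = 22.5/450 = 0.05, a_34 = 112.5/450 = 0.25, a_44 = 22.5/450 = 0.05
I − A =
  [   0.95    -0.10     0.00    -0.45]
  [  -0.05     0.85    -0.25    -0.05]
  [  -0.30    -0.15     0.75    -0.25]
  [  -0.35     0.00     0.00     0.95]
Compute the cofactors C_ij = (−1)^(i+j)·(3×3 minor ij) of I−A; the adjugate is their transpose:
adj(I−A) = Cᵀ =
  [ 0.570000   0.071250   0.023750   0.280000]
  [ 0.141875   0.558750   0.186250   0.145625]
  [ 0.326375   0.149000   0.626750   0.327375]
  [ 0.210000   0.026250   0.008750   0.558750]
det(I−A) = Σ_j (I−A)_1j·C_1j = (0.95)(0.570000) + (-0.10)(0.141875) + (0.00)(0.326375) + (-0.45)(0.210000) = 0.4328125
(I − A)⁻¹ = adj(I−A) / det(I−A) ≈
  [   1.3170     0.1646     0.0549     0.6469]
  [   0.3278     1.2910     0.4303     0.3365]
  [   0.7541     0.3443     1.4481     0.7564]
  [   0.4852     0.0606     0.0202     1.2910]
Δx = (I − A)⁻¹ Δd with Δd having +75 in the Sector 3 component and 0 elsewhere.
So Δx_2 = L_23 · (+75), where L_23 = adj(I−A)_23 / det(I−A) = 0.186250 / 0.4328125.
Δx_2 = 0.186250 × (+75) / 0.4328125 = 13.96875 / 0.4328125 ≈ 32.3.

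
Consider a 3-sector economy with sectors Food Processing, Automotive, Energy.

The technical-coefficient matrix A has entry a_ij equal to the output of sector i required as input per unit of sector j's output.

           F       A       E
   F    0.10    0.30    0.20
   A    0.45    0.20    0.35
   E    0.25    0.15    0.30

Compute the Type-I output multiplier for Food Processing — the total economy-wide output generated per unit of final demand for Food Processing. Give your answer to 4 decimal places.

I − A =
  [   0.90    -0.30    -0.20]
  [  -0.45     0.80    -0.35]
  [  -0.25    -0.15     0.70]
Cofactors of I−A, C_ij = (−1)^(i+j)·(minor ij) (rows/columns in the sector order above):
  C_11 = (0.80)(0.70) − (-0.35)(-0.15) = 0.5075
  C_12 = −[(-0.45)(0.70) − (-0.35)(-0.25)] = 0.4025
  C_13 = (-0.45)(-0.15) − (0.80)(-0.25) = 0.2675
  C_21 = −[(-0.30)(0.70) − (-0.20)(-0.15)] = 0.2400
  C_22 = (0.90)(0.70) − (-0.20)(-0.25) = 0.5800
  C_23 = −[(0.90)(-0.15) − (-0.30)(-0.25)] = 0.2100
  C_31 = (-0.30)(-0.35) − (-0.20)(0.80) = 0.2650
  C_32 = −[(0.90)(-0.35) − (-0.20)(-0.45)] = 0.4050
  C_33 = (0.90)(0.80) − (-0.30)(-0.45) = 0.5850
det(I−A) = Σ_j (I−A)_1j·C_1j = (0.90)(0.5075) + (-0.30)(0.4025) + (-0.20)(0.2675) = 0.2825
adj(I−A) = Cᵀ =
  [ 0.5075   0.2400   0.2650]
  [ 0.4025   0.5800   0.4050]
  [ 0.2675   0.2100   0.5850]
(I − A)⁻¹ = adj(I−A) / det(I−A) ≈
  [   1.79646     0.84956     0.93805]
  [   1.42478     2.05310     1.43363]
  [   0.94690     0.74336     2.07080]
The output multiplier for sector j is the column-j sum of the Leontief inverse (I − A)⁻¹ = adj(I−A) / det(I−A).
Column F of adj(I−A): (0.5075, 0.4025, 0.2675); det(I−A) = 0.2825.
m_F = (0.5075 + 0.4025 + 0.2675) / 0.2825 = 1.1775 / 0.2825 ≈ 4.1681.

m_F = 4.1681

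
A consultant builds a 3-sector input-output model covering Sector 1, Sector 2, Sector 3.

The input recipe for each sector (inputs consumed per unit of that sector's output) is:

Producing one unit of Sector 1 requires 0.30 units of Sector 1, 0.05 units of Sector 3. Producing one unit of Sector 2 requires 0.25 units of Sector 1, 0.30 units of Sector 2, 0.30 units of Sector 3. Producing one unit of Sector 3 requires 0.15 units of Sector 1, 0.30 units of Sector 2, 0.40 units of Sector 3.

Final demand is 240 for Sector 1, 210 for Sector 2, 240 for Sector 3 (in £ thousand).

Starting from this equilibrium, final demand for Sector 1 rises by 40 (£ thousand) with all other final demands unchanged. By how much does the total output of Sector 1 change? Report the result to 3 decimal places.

I − A =
  [   0.70    -0.25    -0.15]
  [   0.00     0.70    -0.30]
  [  -0.05    -0.30     0.60]
Cofactors of I−A, C_ij = (−1)^(i+j)·(minor ij) (rows/columns in the sector order above):
  C_11 = (0.70)(0.60) − (-0.30)(-0.30) = 0.3300
  C_12 = −[(0.00)(0.60) − (-0.30)(-0.05)] = 0.0150
  C_13 = (0.00)(-0.30) − (0.70)(-0.05) = 0.0350
  C_21 = −[(-0.25)(0.60) − (-0.15)(-0.30)] = 0.1950
  C_22 = (0.70)(0.60) − (-0.15)(-0.05) = 0.4125
  C_23 = −[(0.70)(-0.30) − (-0.25)(-0.05)] = 0.2225
  C_31 = (-0.25)(-0.30) − (-0.15)(0.70) = 0.1800
  C_32 = −[(0.70)(-0.30) − (-0.15)(0.00)] = 0.2100
  C_33 = (0.70)(0.70) − (-0.25)(0.00) = 0.4900
det(I−A) = Σ_j (I−A)_1j·C_1j = (0.70)(0.3300) + (-0.25)(0.0150) + (-0.15)(0.0350) = 0.2220
adj(I−A) = Cᵀ =
  [ 0.3300   0.1950   0.1800]
  [ 0.0150   0.4125   0.2100]
  [ 0.0350   0.2225   0.4900]
(I − A)⁻¹ = adj(I−A) / det(I−A) ≈
  [   1.4865     0.8784     0.8108]
  [   0.0676     1.8581     0.9459]
  [   0.1577     1.0023     2.2072]
Δx = (I − A)⁻¹ Δd with Δd having +40 in the Sector 1 component and 0 elsewhere.
So Δx_1 = L_11 · (+40), where L_11 = adj(I−A)_11 / det(I−A) = 0.3300 / 0.2220.
Δx_1 = 0.3300 × (+40) / 0.2220 = 13.20 / 0.2220 ≈ 59.459.

Δx_1 = 59.459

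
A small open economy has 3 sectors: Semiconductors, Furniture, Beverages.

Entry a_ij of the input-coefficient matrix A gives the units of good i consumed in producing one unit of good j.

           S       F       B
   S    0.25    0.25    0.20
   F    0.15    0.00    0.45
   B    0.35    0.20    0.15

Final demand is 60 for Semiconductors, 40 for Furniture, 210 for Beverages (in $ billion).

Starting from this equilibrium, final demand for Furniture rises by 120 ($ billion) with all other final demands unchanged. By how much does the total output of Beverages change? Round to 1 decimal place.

I − A =
  [   0.75    -0.25    -0.20]
  [  -0.15     1.00    -0.45]
  [  -0.35    -0.20     0.85]
Cofactors of I−A, C_ij = (−1)^(i+j)·(minor ij) (rows/columns in the sector order above):
  C_11 = (1.00)(0.85) − (-0.45)(-0.20) = 0.7600
  C_12 = −[(-0.15)(0.85) − (-0.45)(-0.35)] = 0.2850
  C_13 = (-0.15)(-0.20) − (1.00)(-0.35) = 0.3800
  C_21 = −[(-0.25)(0.85) − (-0.20)(-0.20)] = 0.2525
  C_22 = (0.75)(0.85) − (-0.20)(-0.35) = 0.5675
  C_23 = −[(0.75)(-0.20) − (-0.25)(-0.35)] = 0.2375
  C_31 = (-0.25)(-0.45) − (-0.20)(1.00) = 0.3125
  C_32 = −[(0.75)(-0.45) − (-0.20)(-0.15)] = 0.3675
  C_33 = (0.75)(1.00) − (-0.25)(-0.15) = 0.7125
det(I−A) = Σ_j (I−A)_1j·C_1j = (0.75)(0.7600) + (-0.25)(0.2850) + (-0.20)(0.3800) = 0.42275
adj(I−A) = Cᵀ =
  [ 0.7600   0.2525   0.3125]
  [ 0.2850   0.5675   0.3675]
  [ 0.3800   0.2375   0.7125]
(I − A)⁻¹ = adj(I−A) / det(I−A) ≈
  [   1.7978     0.5973     0.7392]
  [   0.6742     1.3424     0.8693]
  [   0.8989     0.5618     1.6854]
Δx = (I − A)⁻¹ Δd with Δd having +120 in the Furniture component and 0 elsewhere.
So Δx_B = L_BF · (+120), where L_BF = adj(I−A)_BF / det(I−A) = 0.2375 / 0.42275.
Δx_B = 0.2375 × (+120) / 0.42275 = 28.50 / 0.42275 ≈ 67.4.

Δx_B = 67.4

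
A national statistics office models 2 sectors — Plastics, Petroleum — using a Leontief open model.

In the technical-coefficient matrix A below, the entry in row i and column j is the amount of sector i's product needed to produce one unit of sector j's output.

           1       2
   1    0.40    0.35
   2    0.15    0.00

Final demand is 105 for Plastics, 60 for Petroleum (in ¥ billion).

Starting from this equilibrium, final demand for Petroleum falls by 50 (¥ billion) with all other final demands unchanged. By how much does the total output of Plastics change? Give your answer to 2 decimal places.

Δx_1 = -31.96

I − A =
  [   0.60    -0.35]
  [  -0.15     1.00]
det(I−A) = (0.60)(1.00) − (-0.35)(-0.15) = 0.5475
adj(I−A) = [[1.00, 0.35], [0.15, 0.60]]
(I − A)⁻¹ = adj(I−A) / det(I−A) ≈
  [   1.8265     0.6393]
  [   0.2740     1.0959]
Δx = (I − A)⁻¹ Δd with Δd having -50 in the Petroleum component and 0 elsewhere.
So Δx_1 = L_12 · (-50), where L_12 = adj(I−A)_12 / det(I−A) = 0.35 / 0.5475.
Δx_1 = 0.35 × (-50) / 0.5475 = -17.50 / 0.5475 ≈ -31.96.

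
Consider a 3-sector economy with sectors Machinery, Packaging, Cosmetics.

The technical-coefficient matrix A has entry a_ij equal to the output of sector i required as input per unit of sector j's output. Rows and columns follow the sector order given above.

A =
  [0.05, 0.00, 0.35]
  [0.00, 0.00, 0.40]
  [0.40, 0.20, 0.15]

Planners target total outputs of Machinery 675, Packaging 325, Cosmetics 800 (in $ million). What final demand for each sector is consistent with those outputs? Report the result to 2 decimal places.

d_1 = 361.25, d_2 = 5.00, d_3 = 345.00

I − A =
  [   0.95     0.00    -0.35]
  [   0.00     1.00    -0.40]
  [  -0.40    -0.20     0.85]
d = (I − A) x:
  d_1 = (+0.95)·675 + (+0.00)·325 + (-0.35)·800 = 361.25
  d_2 = (+0.00)·675 + (+1.00)·325 + (-0.40)·800 = 5.00
  d_3 = (-0.40)·675 + (-0.20)·325 + (+0.85)·800 = 345.00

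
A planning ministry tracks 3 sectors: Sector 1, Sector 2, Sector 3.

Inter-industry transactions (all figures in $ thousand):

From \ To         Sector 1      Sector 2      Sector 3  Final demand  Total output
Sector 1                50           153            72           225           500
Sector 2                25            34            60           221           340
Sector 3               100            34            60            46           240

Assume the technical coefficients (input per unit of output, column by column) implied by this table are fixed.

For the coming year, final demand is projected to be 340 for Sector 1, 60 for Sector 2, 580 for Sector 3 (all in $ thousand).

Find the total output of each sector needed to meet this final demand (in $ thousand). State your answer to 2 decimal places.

Technical coefficients a_ij = z_ij / X_j:
  a_11 = 50/500 = 0.10, a_21 = 25/500 = 0.05, a_31 = 100/500 = 0.20
  a_12 = 153/340 = 0.45, a_22 = 34/340 = 0.10, a_32 = 34/340 = 0.10
  a_13 = 72/240 = 0.30, a_23 = 60/240 = 0.25, a_33 = 60/240 = 0.25
I − A =
  [   0.90    -0.45    -0.30]
  [  -0.05     0.90    -0.25]
  [  -0.20    -0.10     0.75]
Cofactors of I−A, C_ij = (−1)^(i+j)·(minor ij) (rows/columns in the sector order above):
  C_11 = (0.90)(0.75) − (-0.25)(-0.10) = 0.6500
  C_12 = −[(-0.05)(0.75) − (-0.25)(-0.20)] = 0.0875
  C_13 = (-0.05)(-0.10) − (0.90)(-0.20) = 0.1850
  C_21 = −[(-0.45)(0.75) − (-0.30)(-0.10)] = 0.3675
  C_22 = (0.90)(0.75) − (-0.30)(-0.20) = 0.6150
  C_23 = −[(0.90)(-0.10) − (-0.45)(-0.20)] = 0.1800
  C_31 = (-0.45)(-0.25) − (-0.30)(0.90) = 0.3825
  C_32 = −[(0.90)(-0.25) − (-0.30)(-0.05)] = 0.2400
  C_33 = (0.90)(0.90) − (-0.45)(-0.05) = 0.7875
det(I−A) = Σ_j (I−A)_1j·C_1j = (0.90)(0.6500) + (-0.45)(0.0875) + (-0.30)(0.1850) = 0.490125
adj(I−A) = Cᵀ =
  [ 0.6500   0.3675   0.3825]
  [ 0.0875   0.6150   0.2400]
  [ 0.1850   0.1800   0.7875]
(I − A)⁻¹ = adj(I−A) / det(I−A) ≈
  [   1.3262     0.7498     0.7804]
  [   0.1785     1.2548     0.4897]
  [   0.3775     0.3673     1.6067]
x = (I − A)⁻¹ d = adj(I−A)·d / det(I−A), with det(I−A) = 0.490125:
  x_1 = (0.6500·340 + 0.3675·60 + 0.3825·580) / 0.490125 = 464.90 / 0.490125 ≈ 948.53
  x_2 = (0.0875·340 + 0.6150·60 + 0.2400·580) / 0.490125 = 205.85 / 0.490125 ≈ 419.99
  x_3 = (0.1850·340 + 0.1800·60 + 0.7875·580) / 0.490125 = 530.45 / 0.490125 ≈ 1082.27

x_1 = 948.53, x_2 = 419.99, x_3 = 1082.27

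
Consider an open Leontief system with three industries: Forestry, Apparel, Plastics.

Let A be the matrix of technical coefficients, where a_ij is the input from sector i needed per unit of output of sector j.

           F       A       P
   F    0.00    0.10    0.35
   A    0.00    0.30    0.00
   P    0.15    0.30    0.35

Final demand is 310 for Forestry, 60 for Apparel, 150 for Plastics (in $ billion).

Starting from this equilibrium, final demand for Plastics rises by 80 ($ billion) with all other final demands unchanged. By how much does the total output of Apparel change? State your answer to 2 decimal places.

I − A =
  [   1.00    -0.10    -0.35]
  [   0.00     0.70     0.00]
  [  -0.15    -0.30     0.65]
Cofactors of I−A, C_ij = (−1)^(i+j)·(minor ij) (rows/columns in the sector order above):
  C_11 = (0.70)(0.65) − (0.00)(-0.30) = 0.4550
  C_12 = −[(0.00)(0.65) − (0.00)(-0.15)] = 0.0000
  C_13 = (0.00)(-0.30) − (0.70)(-0.15) = 0.1050
  C_21 = −[(-0.10)(0.65) − (-0.35)(-0.30)] = 0.1700
  C_22 = (1.00)(0.65) − (-0.35)(-0.15) = 0.5975
  C_23 = −[(1.00)(-0.30) − (-0.10)(-0.15)] = 0.3150
  C_31 = (-0.10)(0.00) − (-0.35)(0.70) = 0.2450
  C_32 = −[(1.00)(0.00) − (-0.35)(0.00)] = 0.0000
  C_33 = (1.00)(0.70) − (-0.10)(0.00) = 0.7000
det(I−A) = Σ_j (I−A)_1j·C_1j = (1.00)(0.4550) + (-0.10)(0.0000) + (-0.35)(0.1050) = 0.41825
adj(I−A) = Cᵀ =
  [ 0.4550   0.1700   0.2450]
  [ 0.0000   0.5975   0.0000]
  [ 0.1050   0.3150   0.7000]
(I − A)⁻¹ = adj(I−A) / det(I−A) ≈
  [   1.0879     0.4065     0.5858]
  [   0.0000     1.4286     0.0000]
  [   0.2510     0.7531     1.6736]
Δx = (I − A)⁻¹ Δd with Δd having +80 in the Plastics component and 0 elsewhere.
So Δx_A = L_AP · (+80), where L_AP = adj(I−A)_AP / det(I−A) = 0.0000 / 0.41825.
Δx_A = 0.0000 × (+80) / 0.41825 = 0.00 / 0.41825 = 0.00.

Δx_A = 0.00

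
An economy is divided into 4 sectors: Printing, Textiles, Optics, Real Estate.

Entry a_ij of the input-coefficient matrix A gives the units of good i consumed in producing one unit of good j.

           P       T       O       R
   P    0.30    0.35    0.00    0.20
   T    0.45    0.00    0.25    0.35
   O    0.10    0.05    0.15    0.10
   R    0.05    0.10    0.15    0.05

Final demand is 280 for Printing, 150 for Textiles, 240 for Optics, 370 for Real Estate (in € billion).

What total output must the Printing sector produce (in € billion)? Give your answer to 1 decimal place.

I − A =
  [   0.70    -0.35     0.00    -0.20]
  [  -0.45     1.00    -0.25    -0.35]
  [  -0.10    -0.05     0.85    -0.10]
  [  -0.05    -0.10    -0.15     0.95]
Compute the cofactors C_ij = (−1)^(i+j)·(3×3 minor ij) of I−A; the adjugate is their transpose:
adj(I−A) = Cᵀ =
  [ 0.745750   0.295875   0.136500   0.280375]
  [ 0.401750   0.543250   0.214000   0.307250]
  [ 0.123250   0.076750   0.465750   0.103250]
  [ 0.101000   0.084875   0.103250   0.443625]
det(I−A) = Σ_j (I−A)_1j·C_1j = (0.70)(0.745750) + (-0.35)(0.401750) + (0.00)(0.123250) + (-0.20)(0.101000) = 0.3612125
(I − A)⁻¹ = adj(I−A) / det(I−A) ≈
  [   2.0646     0.8191     0.3779     0.7762]
  [   1.1122     1.5040     0.5924     0.8506]
  [   0.3412     0.2125     1.2894     0.2858]
  [   0.2796     0.2350     0.2858     1.2282]
x = (I − A)⁻¹ d = adj(I−A)·d / det(I−A), with det(I−A) = 0.3612125:
  x_P = (0.745750·280 + 0.295875·150 + 0.136500·240 + 0.280375·370) / 0.3612125 = 389.69 / 0.3612125 ≈ 1078.8
  x_T = (0.401750·280 + 0.543250·150 + 0.214000·240 + 0.307250·370) / 0.3612125 = 359.02 / 0.3612125 ≈ 993.9
  x_O = (0.123250·280 + 0.076750·150 + 0.465750·240 + 0.103250·370) / 0.3612125 = 196.005 / 0.3612125 ≈ 542.6
  x_R = (0.101000·280 + 0.084875·150 + 0.103250·240 + 0.443625·370) / 0.3612125 = 229.9325 / 0.3612125 ≈ 636.6

x_P = 1078.8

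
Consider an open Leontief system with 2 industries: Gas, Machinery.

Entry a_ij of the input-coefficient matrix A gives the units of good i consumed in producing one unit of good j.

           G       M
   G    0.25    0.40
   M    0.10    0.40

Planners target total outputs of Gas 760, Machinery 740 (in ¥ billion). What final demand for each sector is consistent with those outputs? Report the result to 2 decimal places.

I − A =
  [   0.75    -0.40]
  [  -0.10     0.60]
d = (I − A) x:
  d_G = (+0.75)·760 + (-0.40)·740 = 274.00
  d_M = (-0.10)·760 + (+0.60)·740 = 368.00

d_G = 274.00, d_M = 368.00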